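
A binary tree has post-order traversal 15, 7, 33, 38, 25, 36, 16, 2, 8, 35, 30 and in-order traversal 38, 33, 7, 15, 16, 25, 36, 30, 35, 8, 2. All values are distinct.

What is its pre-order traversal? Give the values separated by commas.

30, 16, 38, 33, 7, 15, 36, 25, 35, 8, 2

The last element of post-order is the root; it splits in-order into left and right subtrees.
Root 30: left subtree has 7 nodes {38, 33, 7, 15, 16, 25, 36}, right has 3 {35, 8, 2}.
  Root 16: left subtree has 4 nodes {38, 33, 7, 15}, right has 2 {25, 36}.
    Root 38: left subtree has 0 nodes { }, right has 3 {33, 7, 15}.
      Root 33: left subtree has 0 nodes { }, right has 2 {7, 15}.
        Root 7: left subtree has 0 nodes { }, right has 1 {15}.
    Root 36: left subtree has 1 node {25}, right has 0 { }.
  Root 35: left subtree has 0 nodes { }, right has 2 {8, 2}.
    Root 8: left subtree has 0 nodes { }, right has 1 {2}.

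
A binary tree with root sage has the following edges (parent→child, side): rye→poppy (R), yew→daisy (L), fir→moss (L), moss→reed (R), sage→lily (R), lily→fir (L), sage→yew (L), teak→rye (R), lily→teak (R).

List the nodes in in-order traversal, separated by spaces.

daisy yew sage moss reed fir lily teak rye poppy

In-order visits the left subtree, then the node, then the right subtree.
At sage: go left to yew.
  At yew: go left to daisy.
    daisy is a leaf — visit daisy.
  Visit yew.
  At yew: no right child.
Visit sage.
At sage: go right to lily.
  At lily: go left to fir.
    At fir: go left to moss.
      At moss: no left child.
      Visit moss.
      At moss: go right to reed.
        reed is a leaf — visit reed.
    Visit fir.
    At fir: no right child.
  Visit lily.
  At lily: go right to teak.
    At teak: no left child.
    Visit teak.
    At teak: go right to rye.
      At rye: no left child.
      Visit rye.
      At rye: go right to poppy.
        poppy is a leaf — visit poppy.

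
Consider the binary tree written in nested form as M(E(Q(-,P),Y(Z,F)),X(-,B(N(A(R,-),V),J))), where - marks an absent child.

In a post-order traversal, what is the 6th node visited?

E

Post-order visits the left subtree, then the right subtree, then the node.
At M: go left to E.
  At E: go left to Q.
    At Q: no left child.
    At Q: go right to P.
      P is a leaf — visit P.
    Visit Q.
  At E: go right to Y.
    At Y: go left to Z.
      Z is a leaf — visit Z.
    At Y: go right to F.
      F is a leaf — visit F.
    Visit Y.
  Visit E.
At M: go right to X.
  At X: no left child.
  At X: go right to B.
    At B: go left to N.
      At N: go left to A.
        At A: go left to R.
          R is a leaf — visit R.
        At A: no right child.
        Visit A.
      At N: go right to V.
        V is a leaf — visit V.
      Visit N.
    At B: go right to J.
      J is a leaf — visit J.
    Visit B.
  Visit X.
Visit M.
Full post-order sequence: P, Q, Z, F, Y, E, R, A, V, N, J, B, X, M.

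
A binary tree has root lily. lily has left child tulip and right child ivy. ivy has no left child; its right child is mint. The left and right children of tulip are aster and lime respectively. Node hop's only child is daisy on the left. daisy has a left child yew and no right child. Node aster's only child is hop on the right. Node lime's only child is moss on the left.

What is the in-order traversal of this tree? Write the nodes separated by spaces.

aster yew daisy hop tulip moss lime lily ivy mint

In-order visits the left subtree, then the node, then the right subtree.
At lily: go left to tulip.
  At tulip: go left to aster.
    At aster: no left child.
    Visit aster.
    At aster: go right to hop.
      At hop: go left to daisy.
        At daisy: go left to yew.
          yew is a leaf — visit yew.
        Visit daisy.
        At daisy: no right child.
      Visit hop.
      At hop: no right child.
  Visit tulip.
  At tulip: go right to lime.
    At lime: go left to moss.
      moss is a leaf — visit moss.
    Visit lime.
    At lime: no right child.
Visit lily.
At lily: go right to ivy.
  At ivy: no left child.
  Visit ivy.
  At ivy: go right to mint.
    mint is a leaf — visit mint.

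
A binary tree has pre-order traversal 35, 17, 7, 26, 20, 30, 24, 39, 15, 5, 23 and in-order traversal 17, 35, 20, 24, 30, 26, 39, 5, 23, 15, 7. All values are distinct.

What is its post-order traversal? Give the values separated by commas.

17, 24, 30, 20, 23, 5, 15, 39, 26, 7, 35

The first element of pre-order is the root; it splits in-order into left and right subtrees.
Root 35: left subtree has 1 node {17}, right has 9 {20, 24, 30, 26, 39, 5, 23, 15, 7}.
  Root 7: left subtree has 8 nodes {20, 24, 30, 26, 39, 5, 23, 15}, right has 0 { }.
    Root 26: left subtree has 3 nodes {20, 24, 30}, right has 4 {39, 5, 23, 15}.
      Root 20: left subtree has 0 nodes { }, right has 2 {24, 30}.
        Root 30: left subtree has 1 node {24}, right has 0 { }.
      Root 39: left subtree has 0 nodes { }, right has 3 {5, 23, 15}.
        Root 15: left subtree has 2 nodes {5, 23}, right has 0 { }.
          Root 5: left subtree has 0 nodes { }, right has 1 {23}.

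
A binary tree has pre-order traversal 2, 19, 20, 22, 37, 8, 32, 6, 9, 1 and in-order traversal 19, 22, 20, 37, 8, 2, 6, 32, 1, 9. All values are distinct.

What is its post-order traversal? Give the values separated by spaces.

22 8 37 20 19 6 1 9 32 2

The first element of pre-order is the root; it splits in-order into left and right subtrees.
Root 2: left subtree has 5 nodes {19, 22, 20, 37, 8}, right has 4 {6, 32, 1, 9}.
  Root 19: left subtree has 0 nodes { }, right has 4 {22, 20, 37, 8}.
    Root 20: left subtree has 1 node {22}, right has 2 {37, 8}.
      Root 37: left subtree has 0 nodes { }, right has 1 {8}.
  Root 32: left subtree has 1 node {6}, right has 2 {1, 9}.
    Root 9: left subtree has 1 node {1}, right has 0 { }.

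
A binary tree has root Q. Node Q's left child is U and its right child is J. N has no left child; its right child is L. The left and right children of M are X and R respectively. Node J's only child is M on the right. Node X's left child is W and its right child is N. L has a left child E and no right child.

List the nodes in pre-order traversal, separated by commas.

Q, U, J, M, X, W, N, L, E, R

Pre-order visits the node, then its left subtree, then its right subtree.
Visit Q.
At Q: go left to U.
  U is a leaf — visit U.
At Q: go right to J.
  Visit J.
  At J: no left child.
  At J: go right to M.
    Visit M.
    At M: go left to X.
      Visit X.
      At X: go left to W.
        W is a leaf — visit W.
      At X: go right to N.
        Visit N.
        At N: no left child.
        At N: go right to L.
          Visit L.
          At L: go left to E.
            E is a leaf — visit E.
          At L: no right child.
    At M: go right to R.
      R is a leaf — visit R.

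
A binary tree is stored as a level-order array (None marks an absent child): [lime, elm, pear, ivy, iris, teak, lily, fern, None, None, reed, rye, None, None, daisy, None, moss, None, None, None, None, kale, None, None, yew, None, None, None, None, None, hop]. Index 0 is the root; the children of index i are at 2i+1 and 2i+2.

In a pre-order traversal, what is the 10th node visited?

teak

Pre-order visits the node, then its left subtree, then its right subtree.
Visit lime.
At lime: go left to elm.
  Visit elm.
  At elm: go left to ivy.
    Visit ivy.
    At ivy: go left to fern.
      Visit fern.
      At fern: no left child.
      At fern: go right to moss.
        moss is a leaf — visit moss.
    At ivy: no right child.
  At elm: go right to iris.
    Visit iris.
    At iris: no left child.
    At iris: go right to reed.
      Visit reed.
      At reed: go left to kale.
        kale is a leaf — visit kale.
      At reed: no right child.
At lime: go right to pear.
  Visit pear.
  At pear: go left to teak.
    Visit teak.
    At teak: go left to rye.
      Visit rye.
      At rye: no left child.
      At rye: go right to yew.
        yew is a leaf — visit yew.
    At teak: no right child.
  At pear: go right to lily.
    Visit lily.
    At lily: no left child.
    At lily: go right to daisy.
      Visit daisy.
      At daisy: no left child.
      At daisy: go right to hop.
        hop is a leaf — visit hop.
Full pre-order sequence: lime, elm, ivy, fern, moss, iris, reed, kale, pear, teak, rye, yew, lily, daisy, hop.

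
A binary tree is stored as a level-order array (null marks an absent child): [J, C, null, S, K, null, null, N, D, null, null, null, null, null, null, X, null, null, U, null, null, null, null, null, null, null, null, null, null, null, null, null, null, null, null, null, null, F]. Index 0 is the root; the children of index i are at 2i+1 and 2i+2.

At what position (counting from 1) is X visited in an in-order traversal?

1

In-order visits the left subtree, then the node, then the right subtree.
At J: go left to C.
  At C: go left to S.
    At S: go left to N.
      At N: go left to X.
        X is a leaf — visit X.
      Visit N.
      At N: no right child.
    Visit S.
    At S: go right to D.
      At D: no left child.
      Visit D.
      At D: go right to U.
        At U: go left to F.
          F is a leaf — visit F.
        Visit U.
        At U: no right child.
  Visit C.
  At C: go right to K.
    K is a leaf — visit K.
Visit J.
At J: no right child.
Full in-order sequence: X, N, S, D, F, U, C, K, J.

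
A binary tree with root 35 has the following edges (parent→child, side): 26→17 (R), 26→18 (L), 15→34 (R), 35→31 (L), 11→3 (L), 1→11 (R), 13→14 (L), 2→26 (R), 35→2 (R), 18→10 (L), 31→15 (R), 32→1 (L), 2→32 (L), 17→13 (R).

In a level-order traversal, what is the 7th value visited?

Level-order visits nodes level by level from the root, left to right within each level.
Level 0: 35
Level 1: 31, 2
Level 2: 15, 32, 26
Level 3: 34, 1, 18, 17
Level 4: 11, 10, 13
Level 5: 3, 14
Full level-order sequence: 35, 31, 2, 15, 32, 26, 34, 1, 18, 17, 11, 10, 13, 3, 14.

34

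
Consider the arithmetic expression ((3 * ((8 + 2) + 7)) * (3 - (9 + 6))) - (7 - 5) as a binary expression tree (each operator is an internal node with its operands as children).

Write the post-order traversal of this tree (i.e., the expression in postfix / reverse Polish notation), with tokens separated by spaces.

3 8 2 + 7 + * 3 9 6 + - * 7 5 - -

Post-order on an expression tree gives postfix notation: for each operator, emit left operand, right operand, then the operator.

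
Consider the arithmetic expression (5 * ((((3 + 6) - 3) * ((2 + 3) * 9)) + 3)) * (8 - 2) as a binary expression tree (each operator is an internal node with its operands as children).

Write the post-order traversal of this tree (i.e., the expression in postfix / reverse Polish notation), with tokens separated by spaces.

5 3 6 + 3 - 2 3 + 9 * * 3 + * 8 2 - *

Post-order on an expression tree gives postfix notation: for each operator, emit left operand, right operand, then the operator.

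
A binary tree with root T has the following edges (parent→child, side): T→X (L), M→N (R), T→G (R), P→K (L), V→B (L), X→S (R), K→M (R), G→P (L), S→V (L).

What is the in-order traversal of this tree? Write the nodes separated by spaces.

X B V S T K M N P G

In-order visits the left subtree, then the node, then the right subtree.
At T: go left to X.
  At X: no left child.
  Visit X.
  At X: go right to S.
    At S: go left to V.
      At V: go left to B.
        B is a leaf — visit B.
      Visit V.
      At V: no right child.
    Visit S.
    At S: no right child.
Visit T.
At T: go right to G.
  At G: go left to P.
    At P: go left to K.
      At K: no left child.
      Visit K.
      At K: go right to M.
        At M: no left child.
        Visit M.
        At M: go right to N.
          N is a leaf — visit N.
    Visit P.
    At P: no right child.
  Visit G.
  At G: no right child.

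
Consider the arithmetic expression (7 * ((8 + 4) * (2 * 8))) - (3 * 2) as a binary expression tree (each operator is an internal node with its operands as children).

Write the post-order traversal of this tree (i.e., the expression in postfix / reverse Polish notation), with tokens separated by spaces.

7 8 4 + 2 8 * * * 3 2 * -

Post-order on an expression tree gives postfix notation: for each operator, emit left operand, right operand, then the operator.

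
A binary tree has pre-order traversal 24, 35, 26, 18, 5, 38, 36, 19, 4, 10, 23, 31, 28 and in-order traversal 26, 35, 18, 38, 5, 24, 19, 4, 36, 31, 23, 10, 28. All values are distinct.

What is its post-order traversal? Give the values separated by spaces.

26 38 5 18 35 4 19 31 23 28 10 36 24

The first element of pre-order is the root; it splits in-order into left and right subtrees.
Root 24: left subtree has 5 nodes {26, 35, 18, 38, 5}, right has 7 {19, 4, 36, 31, 23, 10, 28}.
  Root 35: left subtree has 1 node {26}, right has 3 {18, 38, 5}.
    Root 18: left subtree has 0 nodes { }, right has 2 {38, 5}.
      Root 5: left subtree has 1 node {38}, right has 0 { }.
  Root 36: left subtree has 2 nodes {19, 4}, right has 4 {31, 23, 10, 28}.
    Root 19: left subtree has 0 nodes { }, right has 1 {4}.
    Root 10: left subtree has 2 nodes {31, 23}, right has 1 {28}.
      Root 23: left subtree has 1 node {31}, right has 0 { }.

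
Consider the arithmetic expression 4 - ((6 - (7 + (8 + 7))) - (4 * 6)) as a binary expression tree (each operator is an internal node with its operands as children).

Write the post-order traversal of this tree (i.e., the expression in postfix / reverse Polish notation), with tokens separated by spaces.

4 6 7 8 7 + + - 4 6 * - -

Post-order on an expression tree gives postfix notation: for each operator, emit left operand, right operand, then the operator.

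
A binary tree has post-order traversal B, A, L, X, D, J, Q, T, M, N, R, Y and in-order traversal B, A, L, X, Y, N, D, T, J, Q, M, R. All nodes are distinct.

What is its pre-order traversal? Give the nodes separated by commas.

The last element of post-order is the root; it splits in-order into left and right subtrees.
Root Y: left subtree has 4 nodes {B, A, L, X}, right has 7 {N, D, T, J, Q, M, R}.
  Root X: left subtree has 3 nodes {B, A, L}, right has 0 { }.
    Root L: left subtree has 2 nodes {B, A}, right has 0 { }.
      Root A: left subtree has 1 node {B}, right has 0 { }.
  Root R: left subtree has 6 nodes {N, D, T, J, Q, M}, right has 0 { }.
    Root N: left subtree has 0 nodes { }, right has 5 {D, T, J, Q, M}.
      Root M: left subtree has 4 nodes {D, T, J, Q}, right has 0 { }.
        Root T: left subtree has 1 node {D}, right has 2 {J, Q}.
          Root Q: left subtree has 1 node {J}, right has 0 { }.

Y, X, L, A, B, R, N, M, T, D, Q, J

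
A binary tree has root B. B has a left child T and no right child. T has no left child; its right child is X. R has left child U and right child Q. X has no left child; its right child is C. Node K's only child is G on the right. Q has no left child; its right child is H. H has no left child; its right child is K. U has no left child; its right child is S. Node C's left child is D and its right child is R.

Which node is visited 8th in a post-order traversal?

Post-order visits the left subtree, then the right subtree, then the node.
At B: go left to T.
  At T: no left child.
  At T: go right to X.
    At X: no left child.
    At X: go right to C.
      At C: go left to D.
        D is a leaf — visit D.
      At C: go right to R.
        At R: go left to U.
          At U: no left child.
          At U: go right to S.
            S is a leaf — visit S.
          Visit U.
        At R: go right to Q.
          At Q: no left child.
          At Q: go right to H.
            At H: no left child.
            At H: go right to K.
              At K: no left child.
              At K: go right to G.
                G is a leaf — visit G.
              Visit K.
            Visit H.
          Visit Q.
        Visit R.
      Visit C.
    Visit X.
  Visit T.
At B: no right child.
Visit B.
Full post-order sequence: D, S, U, G, K, H, Q, R, C, X, T, B.

R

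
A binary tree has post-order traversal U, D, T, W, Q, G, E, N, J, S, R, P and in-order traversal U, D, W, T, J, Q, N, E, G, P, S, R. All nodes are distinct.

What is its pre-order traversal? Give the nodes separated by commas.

P, J, W, D, U, T, N, Q, E, G, R, S

The last element of post-order is the root; it splits in-order into left and right subtrees.
Root P: left subtree has 9 nodes {U, D, W, T, J, Q, N, E, G}, right has 2 {S, R}.
  Root J: left subtree has 4 nodes {U, D, W, T}, right has 4 {Q, N, E, G}.
    Root W: left subtree has 2 nodes {U, D}, right has 1 {T}.
      Root D: left subtree has 1 node {U}, right has 0 { }.
    Root N: left subtree has 1 node {Q}, right has 2 {E, G}.
      Root E: left subtree has 0 nodes { }, right has 1 {G}.
  Root R: left subtree has 1 node {S}, right has 0 { }.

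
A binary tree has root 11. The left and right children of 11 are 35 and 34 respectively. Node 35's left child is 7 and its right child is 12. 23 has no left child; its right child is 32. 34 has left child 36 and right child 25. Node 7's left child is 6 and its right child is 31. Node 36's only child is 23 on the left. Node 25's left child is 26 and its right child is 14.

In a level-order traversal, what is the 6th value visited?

36

Level-order visits nodes level by level from the root, left to right within each level.
Level 0: 11
Level 1: 35, 34
Level 2: 7, 12, 36, 25
Level 3: 6, 31, 23, 26, 14
Level 4: 32
Full level-order sequence: 11, 35, 34, 7, 12, 36, 25, 6, 31, 23, 26, 14, 32.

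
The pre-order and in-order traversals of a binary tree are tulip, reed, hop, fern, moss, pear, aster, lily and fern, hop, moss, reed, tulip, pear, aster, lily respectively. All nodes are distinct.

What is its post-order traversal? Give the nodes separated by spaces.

fern moss hop reed lily aster pear tulip

The first element of pre-order is the root; it splits in-order into left and right subtrees.
Root tulip: left subtree has 4 nodes {fern, hop, moss, reed}, right has 3 {pear, aster, lily}.
  Root reed: left subtree has 3 nodes {fern, hop, moss}, right has 0 { }.
    Root hop: left subtree has 1 node {fern}, right has 1 {moss}.
  Root pear: left subtree has 0 nodes { }, right has 2 {aster, lily}.
    Root aster: left subtree has 0 nodes { }, right has 1 {lily}.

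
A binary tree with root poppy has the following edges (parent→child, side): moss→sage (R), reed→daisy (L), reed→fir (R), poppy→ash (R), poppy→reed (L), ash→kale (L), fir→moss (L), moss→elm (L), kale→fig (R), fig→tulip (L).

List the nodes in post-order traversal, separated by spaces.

daisy elm sage moss fir reed tulip fig kale ash poppy

Post-order visits the left subtree, then the right subtree, then the node.
At poppy: go left to reed.
  At reed: go left to daisy.
    daisy is a leaf — visit daisy.
  At reed: go right to fir.
    At fir: go left to moss.
      At moss: go left to elm.
        elm is a leaf — visit elm.
      At moss: go right to sage.
        sage is a leaf — visit sage.
      Visit moss.
    At fir: no right child.
    Visit fir.
  Visit reed.
At poppy: go right to ash.
  At ash: go left to kale.
    At kale: no left child.
    At kale: go right to fig.
      At fig: go left to tulip.
        tulip is a leaf — visit tulip.
      At fig: no right child.
      Visit fig.
    Visit kale.
  At ash: no right child.
  Visit ash.
Visit poppy.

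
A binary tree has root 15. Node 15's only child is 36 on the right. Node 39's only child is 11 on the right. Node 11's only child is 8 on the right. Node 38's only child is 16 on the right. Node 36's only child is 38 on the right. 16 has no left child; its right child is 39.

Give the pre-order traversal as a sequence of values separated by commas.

15, 36, 38, 16, 39, 11, 8

Pre-order visits the node, then its left subtree, then its right subtree.
Visit 15.
At 15: no left child.
At 15: go right to 36.
  Visit 36.
  At 36: no left child.
  At 36: go right to 38.
    Visit 38.
    At 38: no left child.
    At 38: go right to 16.
      Visit 16.
      At 16: no left child.
      At 16: go right to 39.
        Visit 39.
        At 39: no left child.
        At 39: go right to 11.
          Visit 11.
          At 11: no left child.
          At 11: go right to 8.
            8 is a leaf — visit 8.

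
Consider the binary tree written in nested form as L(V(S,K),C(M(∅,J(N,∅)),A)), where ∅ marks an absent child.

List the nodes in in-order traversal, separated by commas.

S, V, K, L, M, N, J, C, A

In-order visits the left subtree, then the node, then the right subtree.
At L: go left to V.
  At V: go left to S.
    S is a leaf — visit S.
  Visit V.
  At V: go right to K.
    K is a leaf — visit K.
Visit L.
At L: go right to C.
  At C: go left to M.
    At M: no left child.
    Visit M.
    At M: go right to J.
      At J: go left to N.
        N is a leaf — visit N.
      Visit J.
      At J: no right child.
  Visit C.
  At C: go right to A.
    A is a leaf — visit A.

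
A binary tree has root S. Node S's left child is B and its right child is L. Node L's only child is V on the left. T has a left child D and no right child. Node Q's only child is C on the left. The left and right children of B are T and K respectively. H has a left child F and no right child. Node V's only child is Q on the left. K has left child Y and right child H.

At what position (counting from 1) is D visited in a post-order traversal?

1

Post-order visits the left subtree, then the right subtree, then the node.
At S: go left to B.
  At B: go left to T.
    At T: go left to D.
      D is a leaf — visit D.
    At T: no right child.
    Visit T.
  At B: go right to K.
    At K: go left to Y.
      Y is a leaf — visit Y.
    At K: go right to H.
      At H: go left to F.
        F is a leaf — visit F.
      At H: no right child.
      Visit H.
    Visit K.
  Visit B.
At S: go right to L.
  At L: go left to V.
    At V: go left to Q.
      At Q: go left to C.
        C is a leaf — visit C.
      At Q: no right child.
      Visit Q.
    At V: no right child.
    Visit V.
  At L: no right child.
  Visit L.
Visit S.
Full post-order sequence: D, T, Y, F, H, K, B, C, Q, V, L, S.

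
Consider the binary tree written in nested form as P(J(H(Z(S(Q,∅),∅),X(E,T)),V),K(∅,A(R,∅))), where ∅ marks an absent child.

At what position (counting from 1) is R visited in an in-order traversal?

12

In-order visits the left subtree, then the node, then the right subtree.
At P: go left to J.
  At J: go left to H.
    At H: go left to Z.
      At Z: go left to S.
        At S: go left to Q.
          Q is a leaf — visit Q.
        Visit S.
        At S: no right child.
      Visit Z.
      At Z: no right child.
    Visit H.
    At H: go right to X.
      At X: go left to E.
        E is a leaf — visit E.
      Visit X.
      At X: go right to T.
        T is a leaf — visit T.
  Visit J.
  At J: go right to V.
    V is a leaf — visit V.
Visit P.
At P: go right to K.
  At K: no left child.
  Visit K.
  At K: go right to A.
    At A: go left to R.
      R is a leaf — visit R.
    Visit A.
    At A: no right child.
Full in-order sequence: Q, S, Z, H, E, X, T, J, V, P, K, R, A.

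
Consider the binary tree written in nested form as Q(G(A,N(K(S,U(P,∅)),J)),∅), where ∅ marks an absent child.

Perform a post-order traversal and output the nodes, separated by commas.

Post-order visits the left subtree, then the right subtree, then the node.
At Q: go left to G.
  At G: go left to A.
    A is a leaf — visit A.
  At G: go right to N.
    At N: go left to K.
      At K: go left to S.
        S is a leaf — visit S.
      At K: go right to U.
        At U: go left to P.
          P is a leaf — visit P.
        At U: no right child.
        Visit U.
      Visit K.
    At N: go right to J.
      J is a leaf — visit J.
    Visit N.
  Visit G.
At Q: no right child.
Visit Q.

A, S, P, U, K, J, N, G, Q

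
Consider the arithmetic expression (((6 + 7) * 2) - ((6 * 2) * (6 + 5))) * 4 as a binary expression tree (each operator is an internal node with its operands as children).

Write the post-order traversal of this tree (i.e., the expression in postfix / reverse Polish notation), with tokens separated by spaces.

6 7 + 2 * 6 2 * 6 5 + * - 4 *

Post-order on an expression tree gives postfix notation: for each operator, emit left operand, right operand, then the operator.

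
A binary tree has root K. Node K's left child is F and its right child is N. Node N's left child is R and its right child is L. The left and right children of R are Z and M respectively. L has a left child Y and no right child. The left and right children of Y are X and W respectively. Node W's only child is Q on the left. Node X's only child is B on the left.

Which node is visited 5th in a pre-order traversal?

Z

Pre-order visits the node, then its left subtree, then its right subtree.
Visit K.
At K: go left to F.
  F is a leaf — visit F.
At K: go right to N.
  Visit N.
  At N: go left to R.
    Visit R.
    At R: go left to Z.
      Z is a leaf — visit Z.
    At R: go right to M.
      M is a leaf — visit M.
  At N: go right to L.
    Visit L.
    At L: go left to Y.
      Visit Y.
      At Y: go left to X.
        Visit X.
        At X: go left to B.
          B is a leaf — visit B.
        At X: no right child.
      At Y: go right to W.
        Visit W.
        At W: go left to Q.
          Q is a leaf — visit Q.
        At W: no right child.
    At L: no right child.
Full pre-order sequence: K, F, N, R, Z, M, L, Y, X, B, W, Q.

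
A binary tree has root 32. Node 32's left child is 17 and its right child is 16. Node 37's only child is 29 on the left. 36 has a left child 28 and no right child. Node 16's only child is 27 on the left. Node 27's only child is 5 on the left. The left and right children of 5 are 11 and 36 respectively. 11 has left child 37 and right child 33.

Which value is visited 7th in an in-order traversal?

5

In-order visits the left subtree, then the node, then the right subtree.
At 32: go left to 17.
  17 is a leaf — visit 17.
Visit 32.
At 32: go right to 16.
  At 16: go left to 27.
    At 27: go left to 5.
      At 5: go left to 11.
        At 11: go left to 37.
          At 37: go left to 29.
            29 is a leaf — visit 29.
          Visit 37.
          At 37: no right child.
        Visit 11.
        At 11: go right to 33.
          33 is a leaf — visit 33.
      Visit 5.
      At 5: go right to 36.
        At 36: go left to 28.
          28 is a leaf — visit 28.
        Visit 36.
        At 36: no right child.
    Visit 27.
    At 27: no right child.
  Visit 16.
  At 16: no right child.
Full in-order sequence: 17, 32, 29, 37, 11, 33, 5, 28, 36, 27, 16.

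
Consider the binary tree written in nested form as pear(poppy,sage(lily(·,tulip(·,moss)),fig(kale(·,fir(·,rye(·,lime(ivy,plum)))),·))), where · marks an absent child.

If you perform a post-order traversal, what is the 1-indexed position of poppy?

1

Post-order visits the left subtree, then the right subtree, then the node.
At pear: go left to poppy.
  poppy is a leaf — visit poppy.
At pear: go right to sage.
  At sage: go left to lily.
    At lily: no left child.
    At lily: go right to tulip.
      At tulip: no left child.
      At tulip: go right to moss.
        moss is a leaf — visit moss.
      Visit tulip.
    Visit lily.
  At sage: go right to fig.
    At fig: go left to kale.
      At kale: no left child.
      At kale: go right to fir.
        At fir: no left child.
        At fir: go right to rye.
          At rye: no left child.
          At rye: go right to lime.
            At lime: go left to ivy.
              ivy is a leaf — visit ivy.
            At lime: go right to plum.
              plum is a leaf — visit plum.
            Visit lime.
          Visit rye.
        Visit fir.
      Visit kale.
    At fig: no right child.
    Visit fig.
  Visit sage.
Visit pear.
Full post-order sequence: poppy, moss, tulip, lily, ivy, plum, lime, rye, fir, kale, fig, sage, pear.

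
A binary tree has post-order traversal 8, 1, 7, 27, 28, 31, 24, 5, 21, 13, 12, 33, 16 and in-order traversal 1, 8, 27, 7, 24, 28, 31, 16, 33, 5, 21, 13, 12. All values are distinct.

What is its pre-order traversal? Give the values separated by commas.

16, 24, 27, 1, 8, 7, 31, 28, 33, 12, 13, 21, 5

The last element of post-order is the root; it splits in-order into left and right subtrees.
Root 16: left subtree has 7 nodes {1, 8, 27, 7, 24, 28, 31}, right has 5 {33, 5, 21, 13, 12}.
  Root 24: left subtree has 4 nodes {1, 8, 27, 7}, right has 2 {28, 31}.
    Root 27: left subtree has 2 nodes {1, 8}, right has 1 {7}.
      Root 1: left subtree has 0 nodes { }, right has 1 {8}.
    Root 31: left subtree has 1 node {28}, right has 0 { }.
  Root 33: left subtree has 0 nodes { }, right has 4 {5, 21, 13, 12}.
    Root 12: left subtree has 3 nodes {5, 21, 13}, right has 0 { }.
      Root 13: left subtree has 2 nodes {5, 21}, right has 0 { }.
        Root 21: left subtree has 1 node {5}, right has 0 { }.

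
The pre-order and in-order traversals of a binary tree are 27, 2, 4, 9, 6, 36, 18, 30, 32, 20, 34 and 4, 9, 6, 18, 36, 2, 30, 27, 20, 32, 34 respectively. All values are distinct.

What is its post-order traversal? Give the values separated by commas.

18, 36, 6, 9, 4, 30, 2, 20, 34, 32, 27

The first element of pre-order is the root; it splits in-order into left and right subtrees.
Root 27: left subtree has 7 nodes {4, 9, 6, 18, 36, 2, 30}, right has 3 {20, 32, 34}.
  Root 2: left subtree has 5 nodes {4, 9, 6, 18, 36}, right has 1 {30}.
    Root 4: left subtree has 0 nodes { }, right has 4 {9, 6, 18, 36}.
      Root 9: left subtree has 0 nodes { }, right has 3 {6, 18, 36}.
        Root 6: left subtree has 0 nodes { }, right has 2 {18, 36}.
          Root 36: left subtree has 1 node {18}, right has 0 { }.
  Root 32: left subtree has 1 node {20}, right has 1 {34}.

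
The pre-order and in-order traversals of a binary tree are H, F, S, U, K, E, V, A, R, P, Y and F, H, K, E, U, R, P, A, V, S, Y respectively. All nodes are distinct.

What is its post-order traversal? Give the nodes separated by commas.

F, E, K, P, R, A, V, U, Y, S, H

The first element of pre-order is the root; it splits in-order into left and right subtrees.
Root H: left subtree has 1 node {F}, right has 9 {K, E, U, R, P, A, V, S, Y}.
  Root S: left subtree has 7 nodes {K, E, U, R, P, A, V}, right has 1 {Y}.
    Root U: left subtree has 2 nodes {K, E}, right has 4 {R, P, A, V}.
      Root K: left subtree has 0 nodes { }, right has 1 {E}.
      Root V: left subtree has 3 nodes {R, P, A}, right has 0 { }.
        Root A: left subtree has 2 nodes {R, P}, right has 0 { }.
          Root R: left subtree has 0 nodes { }, right has 1 {P}.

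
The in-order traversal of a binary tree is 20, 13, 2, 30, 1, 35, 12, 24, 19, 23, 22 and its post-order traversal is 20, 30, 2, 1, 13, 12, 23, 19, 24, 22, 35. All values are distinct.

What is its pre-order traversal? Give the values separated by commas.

The last element of post-order is the root; it splits in-order into left and right subtrees.
Root 35: left subtree has 5 nodes {20, 13, 2, 30, 1}, right has 5 {12, 24, 19, 23, 22}.
  Root 13: left subtree has 1 node {20}, right has 3 {2, 30, 1}.
    Root 1: left subtree has 2 nodes {2, 30}, right has 0 { }.
      Root 2: left subtree has 0 nodes { }, right has 1 {30}.
  Root 22: left subtree has 4 nodes {12, 24, 19, 23}, right has 0 { }.
    Root 24: left subtree has 1 node {12}, right has 2 {19, 23}.
      Root 19: left subtree has 0 nodes { }, right has 1 {23}.

35, 13, 20, 1, 2, 30, 22, 24, 12, 19, 23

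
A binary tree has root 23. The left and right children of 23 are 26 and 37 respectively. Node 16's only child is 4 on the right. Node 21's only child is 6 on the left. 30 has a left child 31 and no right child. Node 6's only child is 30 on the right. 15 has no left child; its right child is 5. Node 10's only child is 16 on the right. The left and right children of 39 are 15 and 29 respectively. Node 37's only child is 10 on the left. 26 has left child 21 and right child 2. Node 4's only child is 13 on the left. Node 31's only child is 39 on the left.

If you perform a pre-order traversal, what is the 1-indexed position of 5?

Pre-order visits the node, then its left subtree, then its right subtree.
Visit 23.
At 23: go left to 26.
  Visit 26.
  At 26: go left to 21.
    Visit 21.
    At 21: go left to 6.
      Visit 6.
      At 6: no left child.
      At 6: go right to 30.
        Visit 30.
        At 30: go left to 31.
          Visit 31.
          At 31: go left to 39.
            Visit 39.
            At 39: go left to 15.
              Visit 15.
              At 15: no left child.
              At 15: go right to 5.
                5 is a leaf — visit 5.
            At 39: go right to 29.
              29 is a leaf — visit 29.
          At 31: no right child.
        At 30: no right child.
    At 21: no right child.
  At 26: go right to 2.
    2 is a leaf — visit 2.
At 23: go right to 37.
  Visit 37.
  At 37: go left to 10.
    Visit 10.
    At 10: no left child.
    At 10: go right to 16.
      Visit 16.
      At 16: no left child.
      At 16: go right to 4.
        Visit 4.
        At 4: go left to 13.
          13 is a leaf — visit 13.
        At 4: no right child.
  At 37: no right child.
Full pre-order sequence: 23, 26, 21, 6, 30, 31, 39, 15, 5, 29, 2, 37, 10, 16, 4, 13.

9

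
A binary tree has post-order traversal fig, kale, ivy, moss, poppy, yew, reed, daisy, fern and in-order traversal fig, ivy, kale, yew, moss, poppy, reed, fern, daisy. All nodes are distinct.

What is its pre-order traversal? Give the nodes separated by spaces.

The last element of post-order is the root; it splits in-order into left and right subtrees.
Root fern: left subtree has 7 nodes {fig, ivy, kale, yew, moss, poppy, reed}, right has 1 {daisy}.
  Root reed: left subtree has 6 nodes {fig, ivy, kale, yew, moss, poppy}, right has 0 { }.
    Root yew: left subtree has 3 nodes {fig, ivy, kale}, right has 2 {moss, poppy}.
      Root ivy: left subtree has 1 node {fig}, right has 1 {kale}.
      Root poppy: left subtree has 1 node {moss}, right has 0 { }.

fern reed yew ivy fig kale poppy moss daisy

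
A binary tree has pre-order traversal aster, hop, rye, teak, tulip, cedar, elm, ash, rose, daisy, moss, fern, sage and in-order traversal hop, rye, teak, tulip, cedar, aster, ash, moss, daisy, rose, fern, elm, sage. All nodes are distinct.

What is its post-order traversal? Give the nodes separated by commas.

cedar, tulip, teak, rye, hop, moss, daisy, fern, rose, ash, sage, elm, aster

The first element of pre-order is the root; it splits in-order into left and right subtrees.
Root aster: left subtree has 5 nodes {hop, rye, teak, tulip, cedar}, right has 7 {ash, moss, daisy, rose, fern, elm, sage}.
  Root hop: left subtree has 0 nodes { }, right has 4 {rye, teak, tulip, cedar}.
    Root rye: left subtree has 0 nodes { }, right has 3 {teak, tulip, cedar}.
      Root teak: left subtree has 0 nodes { }, right has 2 {tulip, cedar}.
        Root tulip: left subtree has 0 nodes { }, right has 1 {cedar}.
  Root elm: left subtree has 5 nodes {ash, moss, daisy, rose, fern}, right has 1 {sage}.
    Root ash: left subtree has 0 nodes { }, right has 4 {moss, daisy, rose, fern}.
      Root rose: left subtree has 2 nodes {moss, daisy}, right has 1 {fern}.
        Root daisy: left subtree has 1 node {moss}, right has 0 { }.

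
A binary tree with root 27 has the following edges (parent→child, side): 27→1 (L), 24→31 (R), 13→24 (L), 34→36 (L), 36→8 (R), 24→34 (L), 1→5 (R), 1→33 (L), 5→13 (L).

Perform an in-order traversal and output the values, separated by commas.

33, 1, 36, 8, 34, 24, 31, 13, 5, 27

In-order visits the left subtree, then the node, then the right subtree.
At 27: go left to 1.
  At 1: go left to 33.
    33 is a leaf — visit 33.
  Visit 1.
  At 1: go right to 5.
    At 5: go left to 13.
      At 13: go left to 24.
        At 24: go left to 34.
          At 34: go left to 36.
            At 36: no left child.
            Visit 36.
            At 36: go right to 8.
              8 is a leaf — visit 8.
          Visit 34.
          At 34: no right child.
        Visit 24.
        At 24: go right to 31.
          31 is a leaf — visit 31.
      Visit 13.
      At 13: no right child.
    Visit 5.
    At 5: no right child.
Visit 27.
At 27: no right child.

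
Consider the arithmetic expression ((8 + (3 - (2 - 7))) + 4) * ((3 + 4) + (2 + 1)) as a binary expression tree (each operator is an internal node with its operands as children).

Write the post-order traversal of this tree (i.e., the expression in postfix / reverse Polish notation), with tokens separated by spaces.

Post-order on an expression tree gives postfix notation: for each operator, emit left operand, right operand, then the operator.

8 3 2 7 - - + 4 + 3 4 + 2 1 + + *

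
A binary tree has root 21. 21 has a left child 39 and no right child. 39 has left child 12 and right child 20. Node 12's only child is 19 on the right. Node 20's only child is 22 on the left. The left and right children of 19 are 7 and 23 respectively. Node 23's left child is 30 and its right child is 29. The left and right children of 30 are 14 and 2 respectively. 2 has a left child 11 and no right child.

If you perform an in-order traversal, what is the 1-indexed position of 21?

In-order visits the left subtree, then the node, then the right subtree.
At 21: go left to 39.
  At 39: go left to 12.
    At 12: no left child.
    Visit 12.
    At 12: go right to 19.
      At 19: go left to 7.
        7 is a leaf — visit 7.
      Visit 19.
      At 19: go right to 23.
        At 23: go left to 30.
          At 30: go left to 14.
            14 is a leaf — visit 14.
          Visit 30.
          At 30: go right to 2.
            At 2: go left to 11.
              11 is a leaf — visit 11.
            Visit 2.
            At 2: no right child.
        Visit 23.
        At 23: go right to 29.
          29 is a leaf — visit 29.
  Visit 39.
  At 39: go right to 20.
    At 20: go left to 22.
      22 is a leaf — visit 22.
    Visit 20.
    At 20: no right child.
Visit 21.
At 21: no right child.
Full in-order sequence: 12, 7, 19, 14, 30, 11, 2, 23, 29, 39, 22, 20, 21.

13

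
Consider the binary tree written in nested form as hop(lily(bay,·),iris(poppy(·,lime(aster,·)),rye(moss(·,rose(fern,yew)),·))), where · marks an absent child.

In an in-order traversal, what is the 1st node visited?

bay

In-order visits the left subtree, then the node, then the right subtree.
At hop: go left to lily.
  At lily: go left to bay.
    bay is a leaf — visit bay.
  Visit lily.
  At lily: no right child.
Visit hop.
At hop: go right to iris.
  At iris: go left to poppy.
    At poppy: no left child.
    Visit poppy.
    At poppy: go right to lime.
      At lime: go left to aster.
        aster is a leaf — visit aster.
      Visit lime.
      At lime: no right child.
  Visit iris.
  At iris: go right to rye.
    At rye: go left to moss.
      At moss: no left child.
      Visit moss.
      At moss: go right to rose.
        At rose: go left to fern.
          fern is a leaf — visit fern.
        Visit rose.
        At rose: go right to yew.
          yew is a leaf — visit yew.
    Visit rye.
    At rye: no right child.
Full in-order sequence: bay, lily, hop, poppy, aster, lime, iris, moss, fern, rose, yew, rye.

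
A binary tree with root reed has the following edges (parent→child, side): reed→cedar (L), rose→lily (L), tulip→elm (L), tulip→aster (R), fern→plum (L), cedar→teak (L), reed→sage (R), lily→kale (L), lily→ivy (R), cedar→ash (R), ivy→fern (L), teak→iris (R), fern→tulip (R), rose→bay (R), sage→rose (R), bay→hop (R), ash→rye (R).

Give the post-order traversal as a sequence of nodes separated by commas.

iris, teak, rye, ash, cedar, kale, plum, elm, aster, tulip, fern, ivy, lily, hop, bay, rose, sage, reed

Post-order visits the left subtree, then the right subtree, then the node.
At reed: go left to cedar.
  At cedar: go left to teak.
    At teak: no left child.
    At teak: go right to iris.
      iris is a leaf — visit iris.
    Visit teak.
  At cedar: go right to ash.
    At ash: no left child.
    At ash: go right to rye.
      rye is a leaf — visit rye.
    Visit ash.
  Visit cedar.
At reed: go right to sage.
  At sage: no left child.
  At sage: go right to rose.
    At rose: go left to lily.
      At lily: go left to kale.
        kale is a leaf — visit kale.
      At lily: go right to ivy.
        At ivy: go left to fern.
          At fern: go left to plum.
            plum is a leaf — visit plum.
          At fern: go right to tulip.
            At tulip: go left to elm.
              elm is a leaf — visit elm.
            At tulip: go right to aster.
              aster is a leaf — visit aster.
            Visit tulip.
          Visit fern.
        At ivy: no right child.
        Visit ivy.
      Visit lily.
    At rose: go right to bay.
      At bay: no left child.
      At bay: go right to hop.
        hop is a leaf — visit hop.
      Visit bay.
    Visit rose.
  Visit sage.
Visit reed.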